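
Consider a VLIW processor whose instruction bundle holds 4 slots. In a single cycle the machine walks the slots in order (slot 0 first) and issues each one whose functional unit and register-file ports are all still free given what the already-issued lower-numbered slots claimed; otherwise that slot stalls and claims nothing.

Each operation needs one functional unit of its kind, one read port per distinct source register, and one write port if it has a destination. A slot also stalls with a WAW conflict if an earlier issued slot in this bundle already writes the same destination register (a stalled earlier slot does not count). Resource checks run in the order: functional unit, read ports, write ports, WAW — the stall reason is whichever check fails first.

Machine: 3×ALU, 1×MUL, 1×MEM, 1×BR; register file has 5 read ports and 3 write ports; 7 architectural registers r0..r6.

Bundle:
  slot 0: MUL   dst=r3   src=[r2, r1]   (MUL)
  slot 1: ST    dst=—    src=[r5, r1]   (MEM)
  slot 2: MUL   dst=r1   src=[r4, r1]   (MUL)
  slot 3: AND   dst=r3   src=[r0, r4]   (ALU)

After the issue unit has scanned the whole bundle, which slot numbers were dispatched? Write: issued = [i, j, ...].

issued = [0, 1]

slot 0 (MUL): ISSUE — free A3,Mu0,Ld1,B1 rp3 wp2
slot 1 (MEM): ISSUE — free A3,Mu0,Ld0,B1 rp1 wp2
slot 2 (MUL): stall FU — free A3,Mu0,Ld0,B1 rp1 wp2
slot 3 (ALU): stall RD_PORT — free A3,Mu0,Ld0,B1 rp1 wp2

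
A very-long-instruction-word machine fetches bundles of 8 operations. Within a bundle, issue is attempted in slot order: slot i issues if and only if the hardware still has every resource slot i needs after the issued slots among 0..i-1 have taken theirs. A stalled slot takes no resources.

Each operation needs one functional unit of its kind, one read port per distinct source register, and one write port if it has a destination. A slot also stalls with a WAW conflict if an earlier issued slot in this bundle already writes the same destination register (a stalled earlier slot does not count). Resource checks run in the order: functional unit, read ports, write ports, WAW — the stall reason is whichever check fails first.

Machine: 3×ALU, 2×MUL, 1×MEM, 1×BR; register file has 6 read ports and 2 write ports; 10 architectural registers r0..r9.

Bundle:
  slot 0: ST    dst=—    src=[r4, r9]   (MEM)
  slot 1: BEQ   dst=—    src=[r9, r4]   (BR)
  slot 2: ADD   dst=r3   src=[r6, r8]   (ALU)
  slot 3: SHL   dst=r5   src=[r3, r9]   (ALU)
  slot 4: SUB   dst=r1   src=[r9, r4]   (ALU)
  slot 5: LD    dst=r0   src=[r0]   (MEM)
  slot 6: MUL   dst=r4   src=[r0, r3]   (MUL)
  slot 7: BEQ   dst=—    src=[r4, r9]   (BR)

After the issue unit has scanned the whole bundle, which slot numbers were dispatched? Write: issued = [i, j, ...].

issued = [0, 1, 2]

#0 MEM src=r4,r9 dispatched  <A:3 Mu:2 Ld:0 B:1 rd:4 wr:2>
#1 BR src=r9,r4 dispatched  <A:3 Mu:2 Ld:0 B:0 rd:2 wr:2>
#2 ALU src=r6,r8 dispatched  <A:2 Mu:2 Ld:0 B:0 rd:0 wr:1>
#3 ALU src=r3,r9 held:RD_PORT  <A:2 Mu:2 Ld:0 B:0 rd:0 wr:1>
#4 ALU src=r9,r4 held:RD_PORT  <A:2 Mu:2 Ld:0 B:0 rd:0 wr:1>
#5 MEM src=r0 held:FU  <A:2 Mu:2 Ld:0 B:0 rd:0 wr:1>
#6 MUL src=r0,r3 held:RD_PORT  <A:2 Mu:2 Ld:0 B:0 rd:0 wr:1>
#7 BR src=r4,r9 held:FU  <A:2 Mu:2 Ld:0 B:0 rd:0 wr:1>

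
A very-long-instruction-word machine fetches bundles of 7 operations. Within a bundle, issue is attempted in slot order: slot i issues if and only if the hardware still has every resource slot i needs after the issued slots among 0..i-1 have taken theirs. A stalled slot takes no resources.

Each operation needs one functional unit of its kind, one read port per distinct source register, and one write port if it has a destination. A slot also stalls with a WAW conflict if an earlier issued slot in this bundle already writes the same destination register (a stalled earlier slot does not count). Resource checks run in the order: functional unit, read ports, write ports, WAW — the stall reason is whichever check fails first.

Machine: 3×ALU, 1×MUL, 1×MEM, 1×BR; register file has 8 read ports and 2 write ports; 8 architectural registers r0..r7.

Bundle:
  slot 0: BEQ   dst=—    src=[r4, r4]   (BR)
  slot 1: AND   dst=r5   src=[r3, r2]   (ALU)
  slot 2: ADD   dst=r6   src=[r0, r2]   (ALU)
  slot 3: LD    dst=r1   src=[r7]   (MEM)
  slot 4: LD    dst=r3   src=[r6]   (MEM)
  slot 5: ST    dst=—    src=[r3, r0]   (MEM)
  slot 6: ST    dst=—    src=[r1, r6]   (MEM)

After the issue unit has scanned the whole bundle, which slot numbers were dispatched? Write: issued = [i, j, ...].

issued = [0, 1, 2, 5]

[0] BR needs rd=1 wr=0: ok; after: ALU=3 MUL=1 MEM=1 BR=0, R=7, W=2
[1] ALU needs rd=2 wr=1: ok; after: ALU=2 MUL=1 MEM=1 BR=0, R=5, W=1
[2] ALU needs rd=2 wr=1: ok; after: ALU=1 MUL=1 MEM=1 BR=0, R=3, W=0
[3] MEM needs rd=1 wr=1: WR_PORT; after: ALU=1 MUL=1 MEM=1 BR=0, R=3, W=0
[4] MEM needs rd=1 wr=1: WR_PORT; after: ALU=1 MUL=1 MEM=1 BR=0, R=3, W=0
[5] MEM needs rd=2 wr=0: ok; after: ALU=1 MUL=1 MEM=0 BR=0, R=1, W=0
[6] MEM needs rd=2 wr=0: FU; after: ALU=1 MUL=1 MEM=0 BR=0, R=1, W=0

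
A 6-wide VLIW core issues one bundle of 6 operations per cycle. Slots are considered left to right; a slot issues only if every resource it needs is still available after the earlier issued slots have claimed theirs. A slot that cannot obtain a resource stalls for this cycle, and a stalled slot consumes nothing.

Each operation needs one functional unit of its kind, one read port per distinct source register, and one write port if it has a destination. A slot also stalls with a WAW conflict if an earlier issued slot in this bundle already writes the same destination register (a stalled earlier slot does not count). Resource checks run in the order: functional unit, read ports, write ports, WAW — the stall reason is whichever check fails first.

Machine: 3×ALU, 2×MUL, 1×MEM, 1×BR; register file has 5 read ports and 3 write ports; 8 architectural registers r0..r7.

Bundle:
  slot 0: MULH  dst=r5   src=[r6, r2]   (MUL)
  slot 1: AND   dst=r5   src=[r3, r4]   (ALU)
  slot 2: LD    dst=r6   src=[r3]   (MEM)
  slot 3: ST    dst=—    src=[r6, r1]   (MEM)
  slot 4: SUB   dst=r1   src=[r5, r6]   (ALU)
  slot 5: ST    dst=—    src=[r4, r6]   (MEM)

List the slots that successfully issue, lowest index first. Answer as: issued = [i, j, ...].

slot 0 (MUL): ISSUE — free A3,Mu1,Ld1,B1 rp3 wp2
slot 1 (ALU): stall WAW — free A3,Mu1,Ld1,B1 rp3 wp2
slot 2 (MEM): ISSUE — free A3,Mu1,Ld0,B1 rp2 wp1
slot 3 (MEM): stall FU — free A3,Mu1,Ld0,B1 rp2 wp1
slot 4 (ALU): ISSUE — free A2,Mu1,Ld0,B1 rp0 wp0
slot 5 (MEM): stall FU — free A2,Mu1,Ld0,B1 rp0 wp0

issued = [0, 2, 4]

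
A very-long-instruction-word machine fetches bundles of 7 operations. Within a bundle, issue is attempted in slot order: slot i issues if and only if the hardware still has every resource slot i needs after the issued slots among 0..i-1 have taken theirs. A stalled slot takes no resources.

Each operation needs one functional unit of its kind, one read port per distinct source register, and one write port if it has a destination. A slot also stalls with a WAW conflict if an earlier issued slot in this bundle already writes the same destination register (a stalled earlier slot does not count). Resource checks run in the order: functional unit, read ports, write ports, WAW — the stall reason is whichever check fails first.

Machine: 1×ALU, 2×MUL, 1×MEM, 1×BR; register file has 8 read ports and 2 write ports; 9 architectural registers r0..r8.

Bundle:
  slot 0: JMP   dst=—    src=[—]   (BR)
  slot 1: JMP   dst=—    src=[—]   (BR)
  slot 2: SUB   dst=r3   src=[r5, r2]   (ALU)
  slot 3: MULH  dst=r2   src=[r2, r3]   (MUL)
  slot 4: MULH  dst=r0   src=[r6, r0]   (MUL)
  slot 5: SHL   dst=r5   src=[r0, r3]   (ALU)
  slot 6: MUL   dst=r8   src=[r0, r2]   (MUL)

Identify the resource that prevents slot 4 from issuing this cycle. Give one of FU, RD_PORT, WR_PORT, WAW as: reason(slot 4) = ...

reason(slot 4) = WR_PORT

#0 BR src=- dispatched  <A:1 Mu:2 Ld:1 B:0 rd:8 wr:2>
#1 BR src=- held:FU  <A:1 Mu:2 Ld:1 B:0 rd:8 wr:2>
#2 ALU src=r5,r2 dispatched  <A:0 Mu:2 Ld:1 B:0 rd:6 wr:1>
#3 MUL src=r2,r3 dispatched  <A:0 Mu:1 Ld:1 B:0 rd:4 wr:0>
#4 MUL src=r6,r0 held:WR_PORT  <A:0 Mu:1 Ld:1 B:0 rd:4 wr:0>
#5 ALU src=r0,r3 held:FU  <A:0 Mu:1 Ld:1 B:0 rd:4 wr:0>
#6 MUL src=r0,r2 held:WR_PORT  <A:0 Mu:1 Ld:1 B:0 rd:4 wr:0>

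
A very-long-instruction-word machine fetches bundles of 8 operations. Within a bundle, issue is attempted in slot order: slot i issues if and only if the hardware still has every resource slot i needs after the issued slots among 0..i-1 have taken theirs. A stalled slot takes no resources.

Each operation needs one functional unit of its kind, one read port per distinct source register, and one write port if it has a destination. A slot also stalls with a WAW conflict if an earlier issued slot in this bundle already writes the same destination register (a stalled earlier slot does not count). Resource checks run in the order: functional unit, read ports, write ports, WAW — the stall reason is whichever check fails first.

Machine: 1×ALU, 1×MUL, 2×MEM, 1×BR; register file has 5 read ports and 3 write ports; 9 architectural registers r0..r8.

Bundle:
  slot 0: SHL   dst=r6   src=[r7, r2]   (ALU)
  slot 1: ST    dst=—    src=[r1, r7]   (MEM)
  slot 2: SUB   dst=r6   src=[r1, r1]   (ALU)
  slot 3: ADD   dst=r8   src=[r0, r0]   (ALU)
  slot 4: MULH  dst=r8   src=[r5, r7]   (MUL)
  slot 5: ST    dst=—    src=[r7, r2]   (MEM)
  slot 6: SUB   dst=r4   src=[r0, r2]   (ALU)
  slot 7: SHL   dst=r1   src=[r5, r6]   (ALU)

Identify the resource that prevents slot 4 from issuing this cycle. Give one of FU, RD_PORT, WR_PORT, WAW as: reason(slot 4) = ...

reason(slot 4) = RD_PORT

(0) want 1×ALU +2rd +1wr — yes → AL0|MU1|ME2|BR1|rd3|wr2
(1) want 1×MEM +2rd +0wr — yes → AL0|MU1|ME1|BR1|rd1|wr2
(2) want 1×ALU +1rd +1wr — FU → AL0|MU1|ME1|BR1|rd1|wr2
(3) want 1×ALU +1rd +1wr — FU → AL0|MU1|ME1|BR1|rd1|wr2
(4) want 1×MUL +2rd +1wr — RD_PORT → AL0|MU1|ME1|BR1|rd1|wr2
(5) want 1×MEM +2rd +0wr — RD_PORT → AL0|MU1|ME1|BR1|rd1|wr2
(6) want 1×ALU +2rd +1wr — FU → AL0|MU1|ME1|BR1|rd1|wr2
(7) want 1×ALU +2rd +1wr — FU → AL0|MU1|ME1|BR1|rd1|wr2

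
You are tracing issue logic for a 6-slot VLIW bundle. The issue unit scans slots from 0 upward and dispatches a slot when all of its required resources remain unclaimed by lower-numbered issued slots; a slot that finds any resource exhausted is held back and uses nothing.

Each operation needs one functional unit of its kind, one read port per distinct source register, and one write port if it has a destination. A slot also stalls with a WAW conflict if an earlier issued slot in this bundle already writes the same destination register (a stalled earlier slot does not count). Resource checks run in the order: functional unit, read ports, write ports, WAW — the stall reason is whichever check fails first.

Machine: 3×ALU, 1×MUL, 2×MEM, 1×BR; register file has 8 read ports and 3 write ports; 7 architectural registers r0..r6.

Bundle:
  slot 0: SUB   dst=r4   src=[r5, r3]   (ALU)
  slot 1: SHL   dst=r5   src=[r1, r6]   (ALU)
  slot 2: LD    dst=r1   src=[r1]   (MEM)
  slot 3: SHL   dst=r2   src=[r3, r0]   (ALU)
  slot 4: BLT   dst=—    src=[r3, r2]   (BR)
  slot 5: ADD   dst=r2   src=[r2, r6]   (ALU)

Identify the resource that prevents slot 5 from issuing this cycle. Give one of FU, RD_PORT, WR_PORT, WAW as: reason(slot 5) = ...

(0) want 1×ALU +2rd +1wr — yes → AL2|MU1|ME2|BR1|rd6|wr2
(1) want 1×ALU +2rd +1wr — yes → AL1|MU1|ME2|BR1|rd4|wr1
(2) want 1×MEM +1rd +1wr — yes → AL1|MU1|ME1|BR1|rd3|wr0
(3) want 1×ALU +2rd +1wr — WR_PORT → AL1|MU1|ME1|BR1|rd3|wr0
(4) want 1×BR +2rd +0wr — yes → AL1|MU1|ME1|BR0|rd1|wr0
(5) want 1×ALU +2rd +1wr — RD_PORT → AL1|MU1|ME1|BR0|rd1|wr0

reason(slot 5) = RD_PORT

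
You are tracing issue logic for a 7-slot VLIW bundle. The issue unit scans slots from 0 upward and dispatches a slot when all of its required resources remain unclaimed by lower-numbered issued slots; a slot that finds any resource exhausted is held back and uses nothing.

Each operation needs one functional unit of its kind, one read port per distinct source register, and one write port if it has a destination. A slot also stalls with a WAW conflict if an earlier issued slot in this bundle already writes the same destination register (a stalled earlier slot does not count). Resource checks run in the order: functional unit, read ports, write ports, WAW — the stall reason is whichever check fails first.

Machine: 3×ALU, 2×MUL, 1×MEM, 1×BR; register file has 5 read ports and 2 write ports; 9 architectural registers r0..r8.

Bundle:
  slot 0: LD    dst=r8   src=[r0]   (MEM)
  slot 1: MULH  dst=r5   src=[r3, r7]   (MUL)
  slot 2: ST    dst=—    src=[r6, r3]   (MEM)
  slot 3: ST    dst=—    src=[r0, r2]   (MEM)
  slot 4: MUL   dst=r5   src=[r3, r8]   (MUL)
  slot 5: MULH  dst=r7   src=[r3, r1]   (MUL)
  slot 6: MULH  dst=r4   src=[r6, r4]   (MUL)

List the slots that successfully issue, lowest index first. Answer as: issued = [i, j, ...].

issued = [0, 1]

slot 0 (MEM): ISSUE — free A3,Mu2,Ld0,B1 rp4 wp1
slot 1 (MUL): ISSUE — free A3,Mu1,Ld0,B1 rp2 wp0
slot 2 (MEM): stall FU — free A3,Mu1,Ld0,B1 rp2 wp0
slot 3 (MEM): stall FU — free A3,Mu1,Ld0,B1 rp2 wp0
slot 4 (MUL): stall WR_PORT — free A3,Mu1,Ld0,B1 rp2 wp0
slot 5 (MUL): stall WR_PORT — free A3,Mu1,Ld0,B1 rp2 wp0
slot 6 (MUL): stall WR_PORT — free A3,Mu1,Ld0,B1 rp2 wp0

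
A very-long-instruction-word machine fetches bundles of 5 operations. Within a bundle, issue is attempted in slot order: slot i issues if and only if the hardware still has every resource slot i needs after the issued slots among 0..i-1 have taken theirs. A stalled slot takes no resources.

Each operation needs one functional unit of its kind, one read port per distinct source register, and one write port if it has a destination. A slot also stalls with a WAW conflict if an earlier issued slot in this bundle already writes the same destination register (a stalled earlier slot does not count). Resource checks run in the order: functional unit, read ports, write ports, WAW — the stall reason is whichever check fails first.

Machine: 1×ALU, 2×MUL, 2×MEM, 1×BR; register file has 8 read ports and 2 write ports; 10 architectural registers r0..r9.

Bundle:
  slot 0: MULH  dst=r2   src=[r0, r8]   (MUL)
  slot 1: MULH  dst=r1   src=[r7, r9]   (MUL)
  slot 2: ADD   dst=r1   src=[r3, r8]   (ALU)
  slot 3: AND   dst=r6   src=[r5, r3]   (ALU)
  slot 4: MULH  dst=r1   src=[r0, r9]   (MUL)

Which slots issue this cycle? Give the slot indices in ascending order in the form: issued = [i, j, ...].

  0. MUL→r2 ⇒ go  {1A/1Mu/2Ld/1B | 6r 1w}
  1. MUL→r1 ⇒ go  {1A/0Mu/2Ld/1B | 4r 0w}
  2. ALU→r1 ⇒ no(WR_PORT)  {1A/0Mu/2Ld/1B | 4r 0w}
  3. ALU→r6 ⇒ no(WR_PORT)  {1A/0Mu/2Ld/1B | 4r 0w}
  4. MUL→r1 ⇒ no(FU)  {1A/0Mu/2Ld/1B | 4r 0w}

issued = [0, 1]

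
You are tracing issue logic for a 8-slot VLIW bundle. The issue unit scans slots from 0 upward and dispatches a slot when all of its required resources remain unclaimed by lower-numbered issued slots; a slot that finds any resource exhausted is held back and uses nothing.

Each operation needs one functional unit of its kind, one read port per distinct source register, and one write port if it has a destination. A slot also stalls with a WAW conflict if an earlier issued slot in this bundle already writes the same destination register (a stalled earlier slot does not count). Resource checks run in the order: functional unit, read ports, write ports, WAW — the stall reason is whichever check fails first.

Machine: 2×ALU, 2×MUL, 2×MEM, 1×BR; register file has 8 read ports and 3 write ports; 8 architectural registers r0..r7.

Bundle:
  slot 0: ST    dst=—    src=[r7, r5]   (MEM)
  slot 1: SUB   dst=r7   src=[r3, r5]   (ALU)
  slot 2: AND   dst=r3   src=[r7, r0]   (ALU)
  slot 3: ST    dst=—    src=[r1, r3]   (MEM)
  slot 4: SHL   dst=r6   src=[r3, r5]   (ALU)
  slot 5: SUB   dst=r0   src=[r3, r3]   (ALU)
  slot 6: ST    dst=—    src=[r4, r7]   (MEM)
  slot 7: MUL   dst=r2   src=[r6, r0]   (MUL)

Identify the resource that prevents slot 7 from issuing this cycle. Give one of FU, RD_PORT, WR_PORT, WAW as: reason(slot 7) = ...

reason(slot 7) = RD_PORT

  0. MEM ⇒ go  {2A/2Mu/1Ld/1B | 6r 3w}
  1. ALU→r7 ⇒ go  {1A/2Mu/1Ld/1B | 4r 2w}
  2. ALU→r3 ⇒ go  {0A/2Mu/1Ld/1B | 2r 1w}
  3. MEM ⇒ go  {0A/2Mu/0Ld/1B | 0r 1w}
  4. ALU→r6 ⇒ no(FU)  {0A/2Mu/0Ld/1B | 0r 1w}
  5. ALU→r0 ⇒ no(FU)  {0A/2Mu/0Ld/1B | 0r 1w}
  6. MEM ⇒ no(FU)  {0A/2Mu/0Ld/1B | 0r 1w}
  7. MUL→r2 ⇒ no(RD_PORT)  {0A/2Mu/0Ld/1B | 0r 1w}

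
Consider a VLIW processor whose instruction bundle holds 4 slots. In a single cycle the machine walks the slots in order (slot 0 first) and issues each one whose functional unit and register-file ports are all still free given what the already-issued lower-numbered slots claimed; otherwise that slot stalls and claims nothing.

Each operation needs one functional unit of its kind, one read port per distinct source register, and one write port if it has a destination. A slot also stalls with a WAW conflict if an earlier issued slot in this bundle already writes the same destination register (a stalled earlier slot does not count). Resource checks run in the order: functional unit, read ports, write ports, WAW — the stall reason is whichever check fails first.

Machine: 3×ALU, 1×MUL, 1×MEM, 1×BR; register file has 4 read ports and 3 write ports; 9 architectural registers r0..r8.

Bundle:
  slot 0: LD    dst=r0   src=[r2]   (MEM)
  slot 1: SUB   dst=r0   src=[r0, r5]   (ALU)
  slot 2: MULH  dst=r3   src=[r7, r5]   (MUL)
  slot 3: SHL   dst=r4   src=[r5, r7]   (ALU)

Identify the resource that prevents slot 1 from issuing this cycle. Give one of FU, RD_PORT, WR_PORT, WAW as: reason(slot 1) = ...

(0) want 1×MEM +1rd +1wr — yes → AL3|MU1|ME0|BR1|rd3|wr2
(1) want 1×ALU +2rd +1wr — WAW → AL3|MU1|ME0|BR1|rd3|wr2
(2) want 1×MUL +2rd +1wr — yes → AL3|MU0|ME0|BR1|rd1|wr1
(3) want 1×ALU +2rd +1wr — RD_PORT → AL3|MU0|ME0|BR1|rd1|wr1

reason(slot 1) = WAW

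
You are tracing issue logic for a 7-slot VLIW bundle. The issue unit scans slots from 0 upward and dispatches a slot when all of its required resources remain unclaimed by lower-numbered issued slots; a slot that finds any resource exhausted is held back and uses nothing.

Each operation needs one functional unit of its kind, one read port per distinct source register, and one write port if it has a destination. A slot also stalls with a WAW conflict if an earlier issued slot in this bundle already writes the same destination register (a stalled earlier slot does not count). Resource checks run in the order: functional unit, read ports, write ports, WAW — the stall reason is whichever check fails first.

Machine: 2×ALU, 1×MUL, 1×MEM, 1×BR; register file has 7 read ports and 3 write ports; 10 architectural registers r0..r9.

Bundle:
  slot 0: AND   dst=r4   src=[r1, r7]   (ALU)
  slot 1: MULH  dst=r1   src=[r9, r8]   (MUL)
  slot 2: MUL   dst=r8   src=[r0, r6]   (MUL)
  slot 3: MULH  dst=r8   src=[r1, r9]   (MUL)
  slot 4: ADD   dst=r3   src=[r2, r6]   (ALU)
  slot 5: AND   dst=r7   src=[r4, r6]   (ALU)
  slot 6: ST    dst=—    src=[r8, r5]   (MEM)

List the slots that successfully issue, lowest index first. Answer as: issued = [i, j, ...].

issued = [0, 1, 4]

slot 0 (ALU): ISSUE — free A1,Mu1,Ld1,B1 rp5 wp2
slot 1 (MUL): ISSUE — free A1,Mu0,Ld1,B1 rp3 wp1
slot 2 (MUL): stall FU — free A1,Mu0,Ld1,B1 rp3 wp1
slot 3 (MUL): stall FU — free A1,Mu0,Ld1,B1 rp3 wp1
slot 4 (ALU): ISSUE — free A0,Mu0,Ld1,B1 rp1 wp0
slot 5 (ALU): stall FU — free A0,Mu0,Ld1,B1 rp1 wp0
slot 6 (MEM): stall RD_PORT — free A0,Mu0,Ld1,B1 rp1 wp0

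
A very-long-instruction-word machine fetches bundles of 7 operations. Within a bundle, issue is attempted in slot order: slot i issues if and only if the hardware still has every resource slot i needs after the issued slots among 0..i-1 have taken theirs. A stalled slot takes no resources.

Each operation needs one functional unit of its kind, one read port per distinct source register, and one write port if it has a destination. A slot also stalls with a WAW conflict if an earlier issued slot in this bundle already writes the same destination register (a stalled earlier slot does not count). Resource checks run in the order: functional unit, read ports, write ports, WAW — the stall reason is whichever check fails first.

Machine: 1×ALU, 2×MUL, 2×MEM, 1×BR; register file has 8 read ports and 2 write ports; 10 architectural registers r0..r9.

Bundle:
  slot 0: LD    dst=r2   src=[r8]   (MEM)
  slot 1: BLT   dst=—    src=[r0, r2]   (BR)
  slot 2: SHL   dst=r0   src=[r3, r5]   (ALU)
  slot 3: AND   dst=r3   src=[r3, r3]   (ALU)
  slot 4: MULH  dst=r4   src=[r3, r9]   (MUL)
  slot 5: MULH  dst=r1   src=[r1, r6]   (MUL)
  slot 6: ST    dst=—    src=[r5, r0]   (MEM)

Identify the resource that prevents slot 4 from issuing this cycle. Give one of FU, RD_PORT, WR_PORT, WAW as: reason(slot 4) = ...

#0 MEM src=r8 dispatched  <A:1 Mu:2 Ld:1 B:1 rd:7 wr:1>
#1 BR src=r0,r2 dispatched  <A:1 Mu:2 Ld:1 B:0 rd:5 wr:1>
#2 ALU src=r3,r5 dispatched  <A:0 Mu:2 Ld:1 B:0 rd:3 wr:0>
#3 ALU src=r3,r3 held:FU  <A:0 Mu:2 Ld:1 B:0 rd:3 wr:0>
#4 MUL src=r3,r9 held:WR_PORT  <A:0 Mu:2 Ld:1 B:0 rd:3 wr:0>
#5 MUL src=r1,r6 held:WR_PORT  <A:0 Mu:2 Ld:1 B:0 rd:3 wr:0>
#6 MEM src=r5,r0 dispatched  <A:0 Mu:2 Ld:0 B:0 rd:1 wr:0>

reason(slot 4) = WR_PORT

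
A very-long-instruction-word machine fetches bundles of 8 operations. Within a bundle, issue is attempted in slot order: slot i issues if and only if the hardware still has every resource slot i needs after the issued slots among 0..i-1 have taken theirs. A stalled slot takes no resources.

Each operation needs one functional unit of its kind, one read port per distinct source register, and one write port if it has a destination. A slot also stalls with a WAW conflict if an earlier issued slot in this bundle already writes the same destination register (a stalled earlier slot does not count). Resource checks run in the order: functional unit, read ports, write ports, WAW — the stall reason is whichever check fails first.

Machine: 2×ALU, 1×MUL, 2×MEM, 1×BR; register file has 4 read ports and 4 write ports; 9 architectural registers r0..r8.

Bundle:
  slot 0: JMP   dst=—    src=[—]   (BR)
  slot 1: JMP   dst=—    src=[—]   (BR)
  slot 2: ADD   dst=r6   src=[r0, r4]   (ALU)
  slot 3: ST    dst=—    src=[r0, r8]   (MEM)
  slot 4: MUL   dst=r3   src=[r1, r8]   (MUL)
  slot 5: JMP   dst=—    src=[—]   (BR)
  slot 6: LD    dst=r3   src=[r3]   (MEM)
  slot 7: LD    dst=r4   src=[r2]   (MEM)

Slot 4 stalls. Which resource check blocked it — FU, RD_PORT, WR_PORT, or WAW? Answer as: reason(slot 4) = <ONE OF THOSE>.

reason(slot 4) = RD_PORT

slot 0 (BR): ISSUE — free A2,Mu1,Ld2,B0 rp4 wp4
slot 1 (BR): stall FU — free A2,Mu1,Ld2,B0 rp4 wp4
slot 2 (ALU): ISSUE — free A1,Mu1,Ld2,B0 rp2 wp3
slot 3 (MEM): ISSUE — free A1,Mu1,Ld1,B0 rp0 wp3
slot 4 (MUL): stall RD_PORT — free A1,Mu1,Ld1,B0 rp0 wp3
slot 5 (BR): stall FU — free A1,Mu1,Ld1,B0 rp0 wp3
slot 6 (MEM): stall RD_PORT — free A1,Mu1,Ld1,B0 rp0 wp3
slot 7 (MEM): stall RD_PORT — free A1,Mu1,Ld1,B0 rp0 wp3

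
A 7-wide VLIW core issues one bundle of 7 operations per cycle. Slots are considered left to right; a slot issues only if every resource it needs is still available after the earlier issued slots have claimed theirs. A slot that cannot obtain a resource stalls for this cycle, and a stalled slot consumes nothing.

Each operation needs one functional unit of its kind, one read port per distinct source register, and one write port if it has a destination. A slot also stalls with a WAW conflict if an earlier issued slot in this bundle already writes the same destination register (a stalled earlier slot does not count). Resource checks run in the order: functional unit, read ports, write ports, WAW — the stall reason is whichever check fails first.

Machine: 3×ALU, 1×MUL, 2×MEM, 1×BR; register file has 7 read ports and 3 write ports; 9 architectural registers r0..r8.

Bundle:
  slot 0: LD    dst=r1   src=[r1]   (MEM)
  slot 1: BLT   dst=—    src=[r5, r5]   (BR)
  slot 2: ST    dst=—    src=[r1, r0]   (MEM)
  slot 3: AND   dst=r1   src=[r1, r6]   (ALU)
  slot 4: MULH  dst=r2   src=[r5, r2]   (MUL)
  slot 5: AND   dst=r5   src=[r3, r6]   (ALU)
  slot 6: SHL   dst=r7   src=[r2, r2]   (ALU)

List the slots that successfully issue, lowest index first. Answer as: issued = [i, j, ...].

[0] MEM needs rd=1 wr=1: ok; after: ALU=3 MUL=1 MEM=1 BR=1, R=6, W=2
[1] BR needs rd=1 wr=0: ok; after: ALU=3 MUL=1 MEM=1 BR=0, R=5, W=2
[2] MEM needs rd=2 wr=0: ok; after: ALU=3 MUL=1 MEM=0 BR=0, R=3, W=2
[3] ALU needs rd=2 wr=1: WAW; after: ALU=3 MUL=1 MEM=0 BR=0, R=3, W=2
[4] MUL needs rd=2 wr=1: ok; after: ALU=3 MUL=0 MEM=0 BR=0, R=1, W=1
[5] ALU needs rd=2 wr=1: RD_PORT; after: ALU=3 MUL=0 MEM=0 BR=0, R=1, W=1
[6] ALU needs rd=1 wr=1: ok; after: ALU=2 MUL=0 MEM=0 BR=0, R=0, W=0

issued = [0, 1, 2, 4, 6]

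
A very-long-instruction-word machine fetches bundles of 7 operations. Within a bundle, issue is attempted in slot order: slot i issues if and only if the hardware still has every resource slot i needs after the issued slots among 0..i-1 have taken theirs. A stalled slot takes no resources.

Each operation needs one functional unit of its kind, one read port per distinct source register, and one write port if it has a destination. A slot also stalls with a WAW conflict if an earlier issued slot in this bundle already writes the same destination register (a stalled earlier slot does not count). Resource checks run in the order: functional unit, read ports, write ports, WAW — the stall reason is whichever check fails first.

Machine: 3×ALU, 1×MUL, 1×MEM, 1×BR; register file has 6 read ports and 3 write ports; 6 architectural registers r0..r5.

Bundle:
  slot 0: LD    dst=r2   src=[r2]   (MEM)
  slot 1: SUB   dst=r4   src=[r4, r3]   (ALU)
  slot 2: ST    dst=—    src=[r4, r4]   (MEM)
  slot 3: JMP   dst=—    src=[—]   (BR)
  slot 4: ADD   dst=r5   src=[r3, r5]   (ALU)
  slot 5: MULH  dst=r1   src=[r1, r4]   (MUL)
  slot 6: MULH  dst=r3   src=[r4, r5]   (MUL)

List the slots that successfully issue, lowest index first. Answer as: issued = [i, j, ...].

issued = [0, 1, 3, 4]

(0) want 1×MEM +1rd +1wr — yes → AL3|MU1|ME0|BR1|rd5|wr2
(1) want 1×ALU +2rd +1wr — yes → AL2|MU1|ME0|BR1|rd3|wr1
(2) want 1×MEM +1rd +0wr — FU → AL2|MU1|ME0|BR1|rd3|wr1
(3) want 1×BR +0rd +0wr — yes → AL2|MU1|ME0|BR0|rd3|wr1
(4) want 1×ALU +2rd +1wr — yes → AL1|MU1|ME0|BR0|rd1|wr0
(5) want 1×MUL +2rd +1wr — RD_PORT → AL1|MU1|ME0|BR0|rd1|wr0
(6) want 1×MUL +2rd +1wr — RD_PORT → AL1|MU1|ME0|BR0|rd1|wr0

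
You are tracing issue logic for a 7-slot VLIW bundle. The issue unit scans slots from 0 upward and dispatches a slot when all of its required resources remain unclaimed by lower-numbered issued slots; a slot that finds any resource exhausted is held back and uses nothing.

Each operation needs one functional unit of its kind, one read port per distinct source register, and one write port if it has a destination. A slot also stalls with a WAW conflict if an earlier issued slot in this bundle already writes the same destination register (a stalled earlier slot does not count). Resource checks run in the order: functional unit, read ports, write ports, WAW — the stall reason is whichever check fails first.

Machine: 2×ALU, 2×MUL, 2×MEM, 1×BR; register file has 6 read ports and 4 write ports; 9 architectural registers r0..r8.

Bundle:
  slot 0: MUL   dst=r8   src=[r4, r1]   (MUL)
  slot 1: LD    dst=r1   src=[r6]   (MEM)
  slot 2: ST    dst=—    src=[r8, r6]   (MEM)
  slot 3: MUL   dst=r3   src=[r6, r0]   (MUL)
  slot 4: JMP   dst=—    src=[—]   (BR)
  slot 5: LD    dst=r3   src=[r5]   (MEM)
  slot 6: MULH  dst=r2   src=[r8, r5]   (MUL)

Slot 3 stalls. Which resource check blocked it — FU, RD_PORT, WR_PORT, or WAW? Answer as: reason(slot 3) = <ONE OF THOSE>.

#0 MUL src=r4,r1 dispatched  <A:2 Mu:1 Ld:2 B:1 rd:4 wr:3>
#1 MEM src=r6 dispatched  <A:2 Mu:1 Ld:1 B:1 rd:3 wr:2>
#2 MEM src=r8,r6 dispatched  <A:2 Mu:1 Ld:0 B:1 rd:1 wr:2>
#3 MUL src=r6,r0 held:RD_PORT  <A:2 Mu:1 Ld:0 B:1 rd:1 wr:2>
#4 BR src=- dispatched  <A:2 Mu:1 Ld:0 B:0 rd:1 wr:2>
#5 MEM src=r5 held:FU  <A:2 Mu:1 Ld:0 B:0 rd:1 wr:2>
#6 MUL src=r8,r5 held:RD_PORT  <A:2 Mu:1 Ld:0 B:0 rd:1 wr:2>

reason(slot 3) = RD_PORT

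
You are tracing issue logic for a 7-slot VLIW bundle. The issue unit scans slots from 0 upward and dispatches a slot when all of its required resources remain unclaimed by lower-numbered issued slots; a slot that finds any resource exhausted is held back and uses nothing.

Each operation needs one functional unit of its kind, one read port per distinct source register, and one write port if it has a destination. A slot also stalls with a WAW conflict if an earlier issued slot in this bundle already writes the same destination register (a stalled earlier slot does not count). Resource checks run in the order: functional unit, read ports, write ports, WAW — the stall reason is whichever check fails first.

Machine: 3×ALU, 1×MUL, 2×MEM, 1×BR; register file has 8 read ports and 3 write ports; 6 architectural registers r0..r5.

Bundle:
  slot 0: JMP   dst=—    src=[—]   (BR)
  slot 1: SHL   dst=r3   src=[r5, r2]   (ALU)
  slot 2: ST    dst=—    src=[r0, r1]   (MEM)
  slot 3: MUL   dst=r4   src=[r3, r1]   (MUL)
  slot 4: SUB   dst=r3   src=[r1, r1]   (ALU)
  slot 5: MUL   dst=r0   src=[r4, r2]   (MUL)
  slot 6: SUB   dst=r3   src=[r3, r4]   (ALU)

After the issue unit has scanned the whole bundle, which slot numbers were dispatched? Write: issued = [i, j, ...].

issued = [0, 1, 2, 3]

[0] BR needs rd=0 wr=0: ok; after: ALU=3 MUL=1 MEM=2 BR=0, R=8, W=3
[1] ALU needs rd=2 wr=1: ok; after: ALU=2 MUL=1 MEM=2 BR=0, R=6, W=2
[2] MEM needs rd=2 wr=0: ok; after: ALU=2 MUL=1 MEM=1 BR=0, R=4, W=2
[3] MUL needs rd=2 wr=1: ok; after: ALU=2 MUL=0 MEM=1 BR=0, R=2, W=1
[4] ALU needs rd=1 wr=1: WAW; after: ALU=2 MUL=0 MEM=1 BR=0, R=2, W=1
[5] MUL needs rd=2 wr=1: FU; after: ALU=2 MUL=0 MEM=1 BR=0, R=2, W=1
[6] ALU needs rd=2 wr=1: WAW; after: ALU=2 MUL=0 MEM=1 BR=0, R=2, W=1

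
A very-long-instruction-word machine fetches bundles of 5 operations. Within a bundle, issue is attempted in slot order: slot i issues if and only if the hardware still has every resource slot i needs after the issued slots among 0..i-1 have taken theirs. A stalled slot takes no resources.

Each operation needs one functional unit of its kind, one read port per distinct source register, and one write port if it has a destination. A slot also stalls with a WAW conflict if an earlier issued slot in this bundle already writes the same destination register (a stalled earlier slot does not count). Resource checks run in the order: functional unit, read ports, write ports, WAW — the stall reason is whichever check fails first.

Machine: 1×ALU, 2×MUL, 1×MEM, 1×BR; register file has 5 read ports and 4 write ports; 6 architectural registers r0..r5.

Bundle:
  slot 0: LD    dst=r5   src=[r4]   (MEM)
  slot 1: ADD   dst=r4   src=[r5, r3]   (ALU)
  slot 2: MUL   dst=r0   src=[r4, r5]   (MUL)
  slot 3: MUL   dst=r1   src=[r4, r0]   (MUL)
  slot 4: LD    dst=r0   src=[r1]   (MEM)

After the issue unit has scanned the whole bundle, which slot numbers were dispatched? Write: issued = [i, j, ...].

(0) want 1×MEM +1rd +1wr — yes → AL1|MU2|ME0|BR1|rd4|wr3
(1) want 1×ALU +2rd +1wr — yes → AL0|MU2|ME0|BR1|rd2|wr2
(2) want 1×MUL +2rd +1wr — yes → AL0|MU1|ME0|BR1|rd0|wr1
(3) want 1×MUL +2rd +1wr — RD_PORT → AL0|MU1|ME0|BR1|rd0|wr1
(4) want 1×MEM +1rd +1wr — FU → AL0|MU1|ME0|BR1|rd0|wr1

issued = [0, 1, 2]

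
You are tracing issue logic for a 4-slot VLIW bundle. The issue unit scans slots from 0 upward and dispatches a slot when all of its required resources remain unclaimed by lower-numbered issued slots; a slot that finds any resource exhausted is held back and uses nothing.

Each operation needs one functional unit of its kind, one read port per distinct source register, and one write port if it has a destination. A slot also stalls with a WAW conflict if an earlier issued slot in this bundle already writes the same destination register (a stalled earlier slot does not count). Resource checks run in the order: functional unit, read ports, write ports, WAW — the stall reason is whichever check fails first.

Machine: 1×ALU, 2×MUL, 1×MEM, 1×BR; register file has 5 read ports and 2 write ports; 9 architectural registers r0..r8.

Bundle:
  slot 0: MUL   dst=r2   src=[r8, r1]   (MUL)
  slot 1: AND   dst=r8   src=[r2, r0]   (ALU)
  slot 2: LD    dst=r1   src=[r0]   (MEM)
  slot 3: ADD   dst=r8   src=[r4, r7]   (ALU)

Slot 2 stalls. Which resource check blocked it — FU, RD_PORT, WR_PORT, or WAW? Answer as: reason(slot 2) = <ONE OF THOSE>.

reason(slot 2) = WR_PORT

(0) want 1×MUL +2rd +1wr — yes → AL1|MU1|ME1|BR1|rd3|wr1
(1) want 1×ALU +2rd +1wr — yes → AL0|MU1|ME1|BR1|rd1|wr0
(2) want 1×MEM +1rd +1wr — WR_PORT → AL0|MU1|ME1|BR1|rd1|wr0
(3) want 1×ALU +2rd +1wr — FU → AL0|MU1|ME1|BR1|rd1|wr0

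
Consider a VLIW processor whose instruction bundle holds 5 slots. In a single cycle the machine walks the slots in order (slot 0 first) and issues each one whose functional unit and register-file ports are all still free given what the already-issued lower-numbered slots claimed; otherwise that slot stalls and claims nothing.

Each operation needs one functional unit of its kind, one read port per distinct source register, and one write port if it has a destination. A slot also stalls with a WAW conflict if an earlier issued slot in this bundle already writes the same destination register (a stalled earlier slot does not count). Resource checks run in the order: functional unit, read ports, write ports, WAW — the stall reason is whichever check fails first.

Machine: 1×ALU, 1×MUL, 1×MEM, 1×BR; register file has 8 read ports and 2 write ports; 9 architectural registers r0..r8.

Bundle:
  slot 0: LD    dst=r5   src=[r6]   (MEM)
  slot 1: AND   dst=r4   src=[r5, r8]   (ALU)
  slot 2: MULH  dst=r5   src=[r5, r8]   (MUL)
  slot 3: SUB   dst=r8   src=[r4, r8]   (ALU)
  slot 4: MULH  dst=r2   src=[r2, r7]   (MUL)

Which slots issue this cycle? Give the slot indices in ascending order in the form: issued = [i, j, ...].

  0. MEM→r5 ⇒ go  {1A/1Mu/0Ld/1B | 7r 1w}
  1. ALU→r4 ⇒ go  {0A/1Mu/0Ld/1B | 5r 0w}
  2. MUL→r5 ⇒ no(WR_PORT)  {0A/1Mu/0Ld/1B | 5r 0w}
  3. ALU→r8 ⇒ no(FU)  {0A/1Mu/0Ld/1B | 5r 0w}
  4. MUL→r2 ⇒ no(WR_PORT)  {0A/1Mu/0Ld/1B | 5r 0w}

issued = [0, 1]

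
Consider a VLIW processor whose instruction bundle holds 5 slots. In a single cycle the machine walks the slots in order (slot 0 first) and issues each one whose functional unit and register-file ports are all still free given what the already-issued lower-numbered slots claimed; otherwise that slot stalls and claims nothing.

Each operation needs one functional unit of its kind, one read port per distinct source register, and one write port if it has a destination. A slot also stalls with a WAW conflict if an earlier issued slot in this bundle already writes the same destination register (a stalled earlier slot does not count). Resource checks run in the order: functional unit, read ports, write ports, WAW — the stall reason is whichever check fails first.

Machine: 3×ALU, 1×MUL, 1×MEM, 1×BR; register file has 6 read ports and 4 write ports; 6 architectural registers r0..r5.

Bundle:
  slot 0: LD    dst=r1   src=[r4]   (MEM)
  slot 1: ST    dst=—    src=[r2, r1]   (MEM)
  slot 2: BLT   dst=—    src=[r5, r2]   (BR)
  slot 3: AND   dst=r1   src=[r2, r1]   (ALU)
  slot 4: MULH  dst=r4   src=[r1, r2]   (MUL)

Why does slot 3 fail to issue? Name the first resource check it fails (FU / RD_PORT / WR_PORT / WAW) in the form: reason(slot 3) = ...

slot 0 (MEM): ISSUE — free A3,Mu1,Ld0,B1 rp5 wp3
slot 1 (MEM): stall FU — free A3,Mu1,Ld0,B1 rp5 wp3
slot 2 (BR): ISSUE — free A3,Mu1,Ld0,B0 rp3 wp3
slot 3 (ALU): stall WAW — free A3,Mu1,Ld0,B0 rp3 wp3
slot 4 (MUL): ISSUE — free A3,Mu0,Ld0,B0 rp1 wp2

reason(slot 3) = WAW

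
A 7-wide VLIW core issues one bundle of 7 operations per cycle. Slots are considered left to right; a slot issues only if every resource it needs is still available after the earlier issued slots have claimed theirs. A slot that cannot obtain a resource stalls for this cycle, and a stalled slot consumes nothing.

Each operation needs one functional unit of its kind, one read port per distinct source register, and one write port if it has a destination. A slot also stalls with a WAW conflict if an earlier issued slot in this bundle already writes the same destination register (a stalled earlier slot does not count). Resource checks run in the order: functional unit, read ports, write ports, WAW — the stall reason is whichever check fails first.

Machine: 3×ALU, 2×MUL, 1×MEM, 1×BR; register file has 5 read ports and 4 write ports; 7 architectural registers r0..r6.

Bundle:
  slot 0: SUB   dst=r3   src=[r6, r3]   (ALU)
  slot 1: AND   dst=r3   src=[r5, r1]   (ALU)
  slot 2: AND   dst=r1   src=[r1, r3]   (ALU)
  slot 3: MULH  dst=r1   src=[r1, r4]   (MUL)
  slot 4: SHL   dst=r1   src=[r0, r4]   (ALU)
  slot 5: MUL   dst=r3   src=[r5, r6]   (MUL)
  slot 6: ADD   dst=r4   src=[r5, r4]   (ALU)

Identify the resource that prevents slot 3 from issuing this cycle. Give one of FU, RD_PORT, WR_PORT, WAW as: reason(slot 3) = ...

#0 ALU src=r6,r3 dispatched  <A:2 Mu:2 Ld:1 B:1 rd:3 wr:3>
#1 ALU src=r5,r1 held:WAW  <A:2 Mu:2 Ld:1 B:1 rd:3 wr:3>
#2 ALU src=r1,r3 dispatched  <A:1 Mu:2 Ld:1 B:1 rd:1 wr:2>
#3 MUL src=r1,r4 held:RD_PORT  <A:1 Mu:2 Ld:1 B:1 rd:1 wr:2>
#4 ALU src=r0,r4 held:RD_PORT  <A:1 Mu:2 Ld:1 B:1 rd:1 wr:2>
#5 MUL src=r5,r6 held:RD_PORT  <A:1 Mu:2 Ld:1 B:1 rd:1 wr:2>
#6 ALU src=r5,r4 held:RD_PORT  <A:1 Mu:2 Ld:1 B:1 rd:1 wr:2>

reason(slot 3) = RD_PORT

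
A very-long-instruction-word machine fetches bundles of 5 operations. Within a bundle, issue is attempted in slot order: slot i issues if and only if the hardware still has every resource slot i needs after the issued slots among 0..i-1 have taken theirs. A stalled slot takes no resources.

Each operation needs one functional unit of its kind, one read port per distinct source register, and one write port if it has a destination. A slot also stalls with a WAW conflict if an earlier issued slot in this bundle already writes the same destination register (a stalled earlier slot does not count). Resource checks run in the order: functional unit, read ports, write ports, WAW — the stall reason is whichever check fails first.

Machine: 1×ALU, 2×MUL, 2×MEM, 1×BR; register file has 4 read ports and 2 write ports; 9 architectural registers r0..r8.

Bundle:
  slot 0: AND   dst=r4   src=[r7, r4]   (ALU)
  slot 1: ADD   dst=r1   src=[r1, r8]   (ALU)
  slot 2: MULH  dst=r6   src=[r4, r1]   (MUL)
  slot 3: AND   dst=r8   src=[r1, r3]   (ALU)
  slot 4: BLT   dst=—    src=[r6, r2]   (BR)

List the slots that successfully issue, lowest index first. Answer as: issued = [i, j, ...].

[0] ALU needs rd=2 wr=1: ok; after: ALU=0 MUL=2 MEM=2 BR=1, R=2, W=1
[1] ALU needs rd=2 wr=1: FU; after: ALU=0 MUL=2 MEM=2 BR=1, R=2, W=1
[2] MUL needs rd=2 wr=1: ok; after: ALU=0 MUL=1 MEM=2 BR=1, R=0, W=0
[3] ALU needs rd=2 wr=1: FU; after: ALU=0 MUL=1 MEM=2 BR=1, R=0, W=0
[4] BR needs rd=2 wr=0: RD_PORT; after: ALU=0 MUL=1 MEM=2 BR=1, R=0, W=0

issued = [0, 2]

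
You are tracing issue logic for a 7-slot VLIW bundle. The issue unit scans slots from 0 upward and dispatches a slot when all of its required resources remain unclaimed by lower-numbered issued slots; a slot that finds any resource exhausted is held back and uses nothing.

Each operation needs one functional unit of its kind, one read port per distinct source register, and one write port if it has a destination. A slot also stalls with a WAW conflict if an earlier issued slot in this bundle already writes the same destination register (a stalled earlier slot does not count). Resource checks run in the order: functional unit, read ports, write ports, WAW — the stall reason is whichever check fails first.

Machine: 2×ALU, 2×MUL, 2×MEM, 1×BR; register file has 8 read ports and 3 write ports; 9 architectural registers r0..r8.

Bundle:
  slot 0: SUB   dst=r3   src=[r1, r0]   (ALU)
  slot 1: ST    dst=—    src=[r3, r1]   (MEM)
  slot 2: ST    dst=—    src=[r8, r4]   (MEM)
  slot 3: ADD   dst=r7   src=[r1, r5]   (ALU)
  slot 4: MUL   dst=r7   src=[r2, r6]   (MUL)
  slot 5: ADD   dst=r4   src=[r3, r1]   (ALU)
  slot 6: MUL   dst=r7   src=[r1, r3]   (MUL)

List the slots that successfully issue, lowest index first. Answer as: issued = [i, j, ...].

slot 0 (ALU): ISSUE — free A1,Mu2,Ld2,B1 rp6 wp2
slot 1 (MEM): ISSUE — free A1,Mu2,Ld1,B1 rp4 wp2
slot 2 (MEM): ISSUE — free A1,Mu2,Ld0,B1 rp2 wp2
slot 3 (ALU): ISSUE — free A0,Mu2,Ld0,B1 rp0 wp1
slot 4 (MUL): stall RD_PORT — free A0,Mu2,Ld0,B1 rp0 wp1
slot 5 (ALU): stall FU — free A0,Mu2,Ld0,B1 rp0 wp1
slot 6 (MUL): stall RD_PORT — free A0,Mu2,Ld0,B1 rp0 wp1

issued = [0, 1, 2, 3]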